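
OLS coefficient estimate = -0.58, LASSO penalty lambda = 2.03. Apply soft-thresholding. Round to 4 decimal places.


Check: |-0.58| = 0.58 vs lambda = 2.03.
Since |beta| <= lambda, the coefficient is set to 0.
Soft-thresholded coefficient = 0.0000.

0.0000


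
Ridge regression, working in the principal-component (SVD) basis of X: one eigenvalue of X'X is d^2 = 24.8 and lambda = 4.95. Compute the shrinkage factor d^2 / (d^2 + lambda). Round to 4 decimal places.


Denominator = d^2 + lambda = 24.8 + 4.95 = 29.7500.
Shrinkage = 24.8 / 29.7500 = 0.8336.

0.8336


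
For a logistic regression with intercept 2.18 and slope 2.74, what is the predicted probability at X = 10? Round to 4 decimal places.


Compute z = 2.18 + (2.74)(10) = 29.5800.
exp(-z) = 0.0000.
P = 1/(1 + 0.0000) = 1.0000.

1.0000


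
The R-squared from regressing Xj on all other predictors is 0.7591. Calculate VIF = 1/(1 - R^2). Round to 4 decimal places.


VIF = 1 / (1 - 0.7591).
= 1 / 0.2409 = 4.1511.

4.1511


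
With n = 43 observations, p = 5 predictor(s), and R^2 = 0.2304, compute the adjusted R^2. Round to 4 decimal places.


Using the formula:
(1 - 0.2304) = 0.7696.
Multiply by 42/37: 0.7696 * 42 = 32.3232, then 32.3232 / 37 = 0.8736.
Adj R^2 = 1 - 0.8736 = 0.1264.

0.1264


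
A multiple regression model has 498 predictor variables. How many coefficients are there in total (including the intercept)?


Each predictor gets one coefficient, plus one intercept.
Total parameters = 498 + 1 = 499.

499


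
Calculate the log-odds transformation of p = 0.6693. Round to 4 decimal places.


1 - p = 0.3307.
p/(1-p) = 2.0239.
logit = ln(2.0239) = 0.7050.

0.7050


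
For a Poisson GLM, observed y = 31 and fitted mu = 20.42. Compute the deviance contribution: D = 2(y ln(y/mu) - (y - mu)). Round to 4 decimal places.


First: ln(31/20.42) = 0.417472.
Then: 31 * 0.417472 = 12.941632.
y - mu = 31 - 20.42 = 10.58.
D = 2(12.941632 - 10.58) = 4.723264, which rounds to 4.7233.

4.7233


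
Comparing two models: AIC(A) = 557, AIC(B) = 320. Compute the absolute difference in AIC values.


Absolute difference = |557 - 320| = 237.
The model with lower AIC (B) is preferred.

237


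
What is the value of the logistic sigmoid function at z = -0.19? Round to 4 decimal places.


exp(0.1900) = 1.2092.
1 + exp(-z) = 2.2092.
sigmoid = 1/2.2092 = 0.4526.

0.4526


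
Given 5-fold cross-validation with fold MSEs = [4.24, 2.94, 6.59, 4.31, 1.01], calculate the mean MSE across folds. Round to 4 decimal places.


Total MSE across folds = 19.0900.
CV-MSE = 19.0900/5 = 3.8180.

3.8180


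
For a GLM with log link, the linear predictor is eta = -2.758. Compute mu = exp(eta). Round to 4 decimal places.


mu = exp(eta) = exp(-2.758).
= 0.0634.

0.0634


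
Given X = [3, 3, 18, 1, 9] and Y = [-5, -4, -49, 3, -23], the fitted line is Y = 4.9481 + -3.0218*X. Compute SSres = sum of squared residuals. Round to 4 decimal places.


For each point, residual = actual - predicted.
Residuals: [-0.8827, 0.1173, 0.4443, 1.0737, -0.7519].
Sum of squared residuals = 2.7085.

2.7085


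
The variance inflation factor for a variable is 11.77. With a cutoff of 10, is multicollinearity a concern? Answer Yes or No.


Compare VIF = 11.77 to the threshold of 10.
11.77 >= 10, so the answer is Yes.

Yes


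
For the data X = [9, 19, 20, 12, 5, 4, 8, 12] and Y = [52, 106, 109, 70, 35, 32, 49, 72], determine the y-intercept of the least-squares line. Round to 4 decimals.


Compute b1 = 4.9837 from the OLS formula.
With xbar = 11.1250 and ybar = 65.6250, the intercept is:
b0 = 65.6250 - 4.9837 * 11.1250 = 10.1817.

10.1817


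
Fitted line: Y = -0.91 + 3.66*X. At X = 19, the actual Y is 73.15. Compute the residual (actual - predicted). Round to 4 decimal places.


Fitted value at X = 19 is yhat = -0.91 + 3.66*19 = 68.6300.
Residual = 73.15 - 68.6300 = 4.5200.

4.5200


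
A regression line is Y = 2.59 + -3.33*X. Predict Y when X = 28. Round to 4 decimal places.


Substitute X = 28 into the equation:
Y = 2.59 + -3.33 * 28 = 2.59 + -93.2400 = -90.6500.

-90.6500


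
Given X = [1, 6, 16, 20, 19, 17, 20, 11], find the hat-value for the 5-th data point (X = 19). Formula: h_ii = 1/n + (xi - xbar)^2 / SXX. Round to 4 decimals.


n = 8, xbar = 13.7500.
SXX = sum((xi - xbar)^2) = 351.5000.
h = 1/8 + (19 - 13.7500)^2 / 351.5000 = 0.2034.

0.2034


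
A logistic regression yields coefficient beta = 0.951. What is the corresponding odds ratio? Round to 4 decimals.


Odds ratio = exp(beta) = exp(0.951).
= 2.5883.

2.5883


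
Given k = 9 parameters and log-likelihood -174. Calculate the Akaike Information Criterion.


AIC = 2*9 - 2*(-174).
= 18 + 348 = 366.

366


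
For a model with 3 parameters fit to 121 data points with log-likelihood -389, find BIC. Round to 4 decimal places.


k * ln(n) = 3 * ln(121) = 3 * 4.795791 = 14.387373.
-2 * loglik = -2 * (-389) = 778.
BIC = 14.387373 + 778 = 792.387373, which rounds to 792.3874.

792.3874


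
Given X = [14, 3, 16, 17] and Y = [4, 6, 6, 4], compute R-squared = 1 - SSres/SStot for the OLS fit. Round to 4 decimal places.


After computing the OLS fit (b0=6.2000, b1=-0.0960):
SSres = 2.8480, SStot = 4.0000.
R^2 = 1 - 2.8480/4.0000 = 0.2880.

0.2880


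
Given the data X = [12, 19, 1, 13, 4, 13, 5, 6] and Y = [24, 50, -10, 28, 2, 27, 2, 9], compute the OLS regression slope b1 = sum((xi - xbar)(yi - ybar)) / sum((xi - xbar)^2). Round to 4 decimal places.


Calculate xbar = 9.1250, ybar = 16.5000.
S_xx = 254.8750, S_xy = 810.5000.
Using b1 = S_xy / S_xx = 810.5000 / 254.8750, we get b1 = 3.1800.

3.1800


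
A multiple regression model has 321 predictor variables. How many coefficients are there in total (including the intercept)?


Total coefficients = number of predictors + 1 (for the intercept).
= 321 + 1 = 322.

322


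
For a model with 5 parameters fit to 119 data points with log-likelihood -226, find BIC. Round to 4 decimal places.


k * ln(n) = 5 * ln(119) = 5 * 4.779123 = 23.895615.
-2 * loglik = -2 * (-226) = 452.
BIC = 23.895615 + 452 = 475.895615, which rounds to 475.8956.

475.8956


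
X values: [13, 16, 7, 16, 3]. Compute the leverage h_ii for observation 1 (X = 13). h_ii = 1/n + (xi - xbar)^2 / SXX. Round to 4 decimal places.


Compute xbar = 11.0000 with n = 5 observations.
SXX = 134.0000.
Leverage = 1/5 + (13 - 11.0000)^2/134.0000 = 0.2299.

0.2299


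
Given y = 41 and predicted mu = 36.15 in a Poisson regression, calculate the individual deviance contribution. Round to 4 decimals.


y/mu = 41/36.15 = 1.134163 (approx.), and ln(41/36.15) = 0.125895.
y * ln(y/mu) = 41 * 0.125895 = 5.161695.
y - mu = 4.85.
D = 2 * (5.161695 - 4.85) = 0.623390, which rounds to 0.6234.

0.6234


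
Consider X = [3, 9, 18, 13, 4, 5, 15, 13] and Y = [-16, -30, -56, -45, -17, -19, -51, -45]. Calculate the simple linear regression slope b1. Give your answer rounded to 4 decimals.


First compute the means: xbar = 10.0000, ybar = -34.8750.
Then S_xx = sum((xi - xbar)^2) = 218.0000.
S_xy = sum((xi - xbar)(yi - ybar)) = -634.0000.
b1 = S_xy / S_xx = -634.0000 / 218.0000 = -2.9083.

-2.9083


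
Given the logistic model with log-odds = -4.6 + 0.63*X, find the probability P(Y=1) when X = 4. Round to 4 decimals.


Compute z = -4.6 + (0.63)(4) = -2.0800.
exp(-z) = 8.0045.
P = 1/(1 + 8.0045) = 0.1111.

0.1111


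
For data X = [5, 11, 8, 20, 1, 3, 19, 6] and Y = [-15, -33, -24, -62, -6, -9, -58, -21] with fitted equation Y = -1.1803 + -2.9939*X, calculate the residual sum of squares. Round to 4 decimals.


Predicted values from Y = -1.1803 + -2.9939*X.
Residuals: [1.1498, 1.1132, 1.1315, -0.9417, -1.8258, 1.1620, 0.0644, -1.8563].
SSres = 12.8621.

12.8621


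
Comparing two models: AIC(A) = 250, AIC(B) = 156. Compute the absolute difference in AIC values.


|AIC_A - AIC_B| = |250 - 156| = 94.
Model B is preferred (lower AIC).

94


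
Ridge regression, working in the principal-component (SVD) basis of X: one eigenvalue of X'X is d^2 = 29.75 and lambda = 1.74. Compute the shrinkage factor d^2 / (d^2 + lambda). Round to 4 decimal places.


Compute the denominator: 29.75 + 1.74 = 31.4900.
Shrinkage factor = 29.75 / 31.4900 = 0.9447.

0.9447


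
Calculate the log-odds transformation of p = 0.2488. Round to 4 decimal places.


Compute the odds: 0.2488/0.7512 = 0.3312.
Take the natural log: ln(0.3312) = -1.1050.

-1.1050


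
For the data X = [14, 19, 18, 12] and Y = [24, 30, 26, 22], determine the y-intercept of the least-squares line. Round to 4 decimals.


Compute b1 = 0.9618 from the OLS formula.
With xbar = 15.7500 and ybar = 25.5000, the intercept is:
b0 = 25.5000 - 0.9618 * 15.7500 = 10.3511.

10.3511


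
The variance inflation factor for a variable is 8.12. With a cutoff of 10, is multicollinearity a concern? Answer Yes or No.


Compare VIF = 8.12 to the threshold of 10.
8.12 < 10, so the answer is No.

No


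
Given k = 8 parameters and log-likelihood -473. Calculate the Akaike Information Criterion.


AIC = 2*8 - 2*(-473).
= 16 + 946 = 962.

962


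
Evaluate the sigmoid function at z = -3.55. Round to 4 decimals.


Compute exp(3.5500) = 34.8133.
Sigmoid = 1 / (1 + 34.8133) = 1 / 35.8133 = 0.0279.

0.0279


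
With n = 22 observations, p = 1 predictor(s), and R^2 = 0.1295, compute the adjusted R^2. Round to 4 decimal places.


Plug in: Adj R^2 = 1 - (1 - 0.1295) * 21/20.
= 1 - 0.8705 * 21/20
= 1 - 18.2805 / 20
= 1 - 0.9140 = 0.0860.

0.0860


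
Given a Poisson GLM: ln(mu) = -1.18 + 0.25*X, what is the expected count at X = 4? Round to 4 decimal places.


Linear predictor: eta = -1.18 + (0.25)(4) = -0.1800.
Expected count: mu = exp(-0.1800) = 0.8353.

0.8353


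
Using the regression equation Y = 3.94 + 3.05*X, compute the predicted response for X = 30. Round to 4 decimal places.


Predicted value:
Y = 3.94 + (3.05)(30) = 3.94 + 91.5000 = 95.4400.

95.4400


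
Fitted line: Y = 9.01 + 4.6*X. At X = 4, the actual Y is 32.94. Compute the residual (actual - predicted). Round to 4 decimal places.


Fitted value at X = 4 is yhat = 9.01 + 4.6*4 = 27.4100.
Residual = 32.94 - 27.4100 = 5.5300.

5.5300


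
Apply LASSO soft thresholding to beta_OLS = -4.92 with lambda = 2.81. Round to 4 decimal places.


Absolute value: |-4.92| = 4.92.
Compare to lambda = 2.81.
Since |beta| > lambda, coefficient = sign(beta)*(|beta| - lambda) = -2.1100.

-2.1100


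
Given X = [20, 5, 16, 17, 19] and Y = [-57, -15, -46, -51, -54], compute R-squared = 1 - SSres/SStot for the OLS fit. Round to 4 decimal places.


Fit the OLS line: b0 = -1.1364, b1 = -2.8223.
SSres = 4.6157.
SStot = 1161.2000.
R^2 = 1 - 4.6157/1161.2000 = 0.9960.

0.9960


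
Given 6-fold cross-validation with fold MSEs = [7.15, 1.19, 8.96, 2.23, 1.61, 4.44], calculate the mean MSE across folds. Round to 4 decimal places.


Sum of fold MSEs = 25.5800.
Average = 25.5800 / 6 = 4.2633.

4.2633


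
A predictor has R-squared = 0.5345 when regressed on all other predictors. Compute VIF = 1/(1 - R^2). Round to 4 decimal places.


VIF = 1 / (1 - 0.5345).
= 1 / 0.4655 = 2.1482.

2.1482


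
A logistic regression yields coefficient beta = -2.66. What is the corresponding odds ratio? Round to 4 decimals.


exp(-2.66) = 0.0699.
So the odds ratio is 0.0699.

0.0699


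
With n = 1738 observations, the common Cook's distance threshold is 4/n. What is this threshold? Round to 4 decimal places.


The threshold is 4/n.
4/1738 = 0.0023.

0.0023


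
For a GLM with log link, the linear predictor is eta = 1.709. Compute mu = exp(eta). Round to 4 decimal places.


mu = exp(eta) = exp(1.709).
= 5.5234.

5.5234


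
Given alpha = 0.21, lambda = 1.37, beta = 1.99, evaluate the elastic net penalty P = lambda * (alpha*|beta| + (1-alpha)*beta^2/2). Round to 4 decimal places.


Compute:
L1 = 0.21 * 1.99 = 0.4179.
L2 = 0.79 * 1.99^2 / 2 = 1.5642.
Penalty = 1.37 * (0.4179 + 1.5642) = 2.7155.

2.7155


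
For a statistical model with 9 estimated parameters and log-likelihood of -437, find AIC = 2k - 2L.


AIC = 2k - 2*loglik = 2(9) - 2(-437).
= 18 + 874 = 892.

892


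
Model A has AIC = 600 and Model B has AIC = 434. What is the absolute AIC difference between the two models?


|AIC_A - AIC_B| = |600 - 434| = 166.
Model B is preferred (lower AIC).

166


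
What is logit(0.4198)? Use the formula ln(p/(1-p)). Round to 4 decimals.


1 - p = 0.5802.
p/(1-p) = 0.7235.
logit = ln(0.7235) = -0.3236.

-0.3236


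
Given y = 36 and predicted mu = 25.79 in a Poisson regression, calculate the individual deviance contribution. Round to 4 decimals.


Compute y*ln(y/mu) = 36*ln(36/25.79) = 36*0.333532 = 12.007152.
y - mu = 10.21.
D = 2*(12.007152 - (10.21)) = 3.594304, which rounds to 3.5943.

3.5943


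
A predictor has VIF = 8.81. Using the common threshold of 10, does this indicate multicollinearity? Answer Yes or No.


Compare VIF = 8.81 to the threshold of 10.
8.81 < 10, so the answer is No.

No


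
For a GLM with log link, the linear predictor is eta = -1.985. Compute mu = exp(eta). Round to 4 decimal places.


Apply the inverse link:
mu = e^-1.985 = 0.1374.

0.1374


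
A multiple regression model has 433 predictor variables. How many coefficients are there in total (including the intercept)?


Total coefficients = number of predictors + 1 (for the intercept).
= 433 + 1 = 434.

434


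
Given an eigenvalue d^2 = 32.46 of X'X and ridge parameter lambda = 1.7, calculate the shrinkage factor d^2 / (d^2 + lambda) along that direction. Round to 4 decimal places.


Denominator = d^2 + lambda = 32.46 + 1.7 = 34.1600.
Shrinkage = 32.46 / 34.1600 = 0.9502.

0.9502


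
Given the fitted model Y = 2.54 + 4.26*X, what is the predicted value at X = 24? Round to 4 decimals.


Substitute X = 24 into the equation:
Y = 2.54 + 4.26 * 24 = 2.54 + 102.2400 = 104.7800.

104.7800


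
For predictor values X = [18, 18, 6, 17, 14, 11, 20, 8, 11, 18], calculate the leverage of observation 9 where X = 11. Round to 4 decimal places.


Compute xbar = 14.1000 with n = 10 observations.
SXX = 210.9000.
Leverage = 1/10 + (11 - 14.1000)^2/210.9000 = 0.1456.

0.1456


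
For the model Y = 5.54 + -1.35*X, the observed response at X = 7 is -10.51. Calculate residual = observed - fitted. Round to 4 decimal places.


Fitted value at X = 7 is yhat = 5.54 + -1.35*7 = -3.9100.
Residual = -10.51 - -3.9100 = -6.6000.

-6.6000


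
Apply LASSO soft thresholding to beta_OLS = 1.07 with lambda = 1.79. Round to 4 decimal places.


Check: |1.07| = 1.07 vs lambda = 1.79.
Since |beta| <= lambda, the coefficient is set to 0.
Soft-thresholded coefficient = 0.0000.

0.0000


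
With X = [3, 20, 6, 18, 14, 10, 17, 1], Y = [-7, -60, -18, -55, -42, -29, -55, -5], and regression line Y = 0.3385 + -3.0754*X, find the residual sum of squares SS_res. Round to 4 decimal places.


Predicted values from Y = 0.3385 + -3.0754*X.
Residuals: [1.8877, 1.1695, 0.1139, 0.0187, 0.7171, 1.4155, -3.0567, -2.2631].
SSres = 21.9274.

21.9274


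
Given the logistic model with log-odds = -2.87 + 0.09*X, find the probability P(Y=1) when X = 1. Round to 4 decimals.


Linear predictor: z = -2.87 + 0.09 * 1 = -2.7800.
P = 1/(1 + exp(2.7800)) = 1/(1 + 16.1190) = 0.0584.

0.0584


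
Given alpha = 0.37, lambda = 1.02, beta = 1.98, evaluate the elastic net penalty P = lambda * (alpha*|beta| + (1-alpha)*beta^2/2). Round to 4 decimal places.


L1 component = 0.37 * |1.98| = 0.7326.
L2 component = 0.63 * 1.98^2 / 2 = 1.2349.
Penalty = 1.02 * (0.7326 + 1.2349) = 1.02 * 1.9675 = 2.0069.

2.0069


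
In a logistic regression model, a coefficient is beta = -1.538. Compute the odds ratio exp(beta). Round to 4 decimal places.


exp(-1.538) = 0.2148.
So the odds ratio is 0.2148.

0.2148


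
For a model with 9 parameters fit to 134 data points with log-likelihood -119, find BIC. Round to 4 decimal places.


k * ln(n) = 9 * ln(134) = 9 * 4.897840 = 44.080560.
-2 * loglik = -2 * (-119) = 238.
BIC = 44.080560 + 238 = 282.080560, which rounds to 282.0806.

282.0806


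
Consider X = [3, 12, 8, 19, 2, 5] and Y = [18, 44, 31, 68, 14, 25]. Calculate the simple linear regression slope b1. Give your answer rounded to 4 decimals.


The sample means are xbar = 8.1667 and ybar = 33.3333.
Compute S_xx = 206.8333 and S_xy = 641.6667.
Slope b1 = S_xy / S_xx = 641.6667 / 206.8333 = 3.1023.

3.1023


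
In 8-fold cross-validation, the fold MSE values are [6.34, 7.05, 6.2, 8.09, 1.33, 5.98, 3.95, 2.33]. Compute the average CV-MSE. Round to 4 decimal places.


Sum of fold MSEs = 41.2700.
Average = 41.2700 / 8 = 5.1588.

5.1588


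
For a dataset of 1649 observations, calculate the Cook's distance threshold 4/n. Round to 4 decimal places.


Cook's distance cutoff = 4/n = 4/1649.
= 0.0024.

0.0024


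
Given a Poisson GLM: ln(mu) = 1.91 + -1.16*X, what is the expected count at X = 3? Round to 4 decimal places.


Linear predictor: eta = 1.91 + (-1.16)(3) = -1.5700.
Expected count: mu = exp(-1.5700) = 0.2080.

0.2080


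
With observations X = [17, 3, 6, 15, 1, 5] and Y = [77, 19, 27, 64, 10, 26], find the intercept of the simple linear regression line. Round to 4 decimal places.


The slope is b1 = 4.0638.
Sample means are xbar = 7.8333 and ybar = 37.1667.
Intercept: b0 = 37.1667 - (4.0638)(7.8333) = 5.3336.

5.3336


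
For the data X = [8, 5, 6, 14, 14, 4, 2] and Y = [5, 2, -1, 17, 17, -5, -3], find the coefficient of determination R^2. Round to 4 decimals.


Fit the OLS line: b0 = -9.4716, b1 = 1.8547.
SSres = 28.8505.
SStot = 495.7143.
R^2 = 1 - 28.8505/495.7143 = 0.9418.

0.9418


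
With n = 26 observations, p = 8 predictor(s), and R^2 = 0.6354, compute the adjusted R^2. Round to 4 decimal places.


Plug in: Adj R^2 = 1 - (1 - 0.6354) * 25/17.
= 1 - 0.3646 * 25/17
= 1 - 9.1150 / 17
= 1 - 0.5362 = 0.4638.

0.4638


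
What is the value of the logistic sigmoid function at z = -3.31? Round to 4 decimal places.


exp(3.3100) = 27.3851.
1 + exp(-z) = 28.3851.
sigmoid = 1/28.3851 = 0.0352.

0.0352


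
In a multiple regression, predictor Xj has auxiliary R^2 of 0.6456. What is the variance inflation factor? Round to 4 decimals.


Using VIF = 1/(1 - R^2_j):
1 - 0.6456 = 0.3544.
VIF = 2.8217.

2.8217


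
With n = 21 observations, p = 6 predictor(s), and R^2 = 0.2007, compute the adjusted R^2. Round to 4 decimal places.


Plug in: Adj R^2 = 1 - (1 - 0.2007) * 20/14.
= 1 - 0.7993 * 20/14
= 1 - 15.9860 / 14
= 1 - 1.1419 = -0.1419.

-0.1419


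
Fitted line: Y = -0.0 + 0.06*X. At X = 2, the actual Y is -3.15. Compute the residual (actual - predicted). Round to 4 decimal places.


Compute yhat = -0.0 + (0.06)(2) = 0.1200.
Residual = actual - predicted = -3.15 - 0.1200 = -3.2700.

-3.2700


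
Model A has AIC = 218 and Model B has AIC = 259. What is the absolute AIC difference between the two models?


Absolute difference = |218 - 259| = 41.
The model with lower AIC (A) is preferred.

41


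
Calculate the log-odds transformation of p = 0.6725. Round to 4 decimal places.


Compute the odds: 0.6725/0.3275 = 2.0534.
Take the natural log: ln(2.0534) = 0.7195.

0.7195


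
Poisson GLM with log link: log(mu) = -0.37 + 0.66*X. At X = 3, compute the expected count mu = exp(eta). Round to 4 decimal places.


eta = -0.37 + 0.66 * 3 = 1.6100.
mu = exp(1.6100) = 5.0028.

5.0028


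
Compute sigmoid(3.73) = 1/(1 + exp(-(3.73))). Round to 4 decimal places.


Compute exp(-3.7300) = 0.0240.
Sigmoid = 1 / (1 + 0.0240) = 1 / 1.0240 = 0.9766.

0.9766


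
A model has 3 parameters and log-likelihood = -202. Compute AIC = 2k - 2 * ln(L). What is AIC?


Compute:
2k = 2*3 = 6.
-2*loglik = -2*(-202) = 404.
AIC = 6 + 404 = 410.

410


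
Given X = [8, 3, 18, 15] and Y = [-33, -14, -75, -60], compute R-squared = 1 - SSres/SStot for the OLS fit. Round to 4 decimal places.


The fitted line is Y = -1.3406 + -4.0145*X.
SSres = 4.9710, SStot = 2229.0000.
R^2 = 1 - SSres/SStot = 0.9978.

0.9978


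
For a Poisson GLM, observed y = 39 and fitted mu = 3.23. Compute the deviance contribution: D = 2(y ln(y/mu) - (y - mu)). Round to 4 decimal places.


Compute y*ln(y/mu) = 39*ln(39/3.23) = 39*2.491080 = 97.152120.
y - mu = 35.77.
D = 2*(97.152120 - (35.77)) = 122.764240, which rounds to 122.7642.

122.7642


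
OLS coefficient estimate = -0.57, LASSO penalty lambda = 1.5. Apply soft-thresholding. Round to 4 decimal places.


Absolute value: |-0.57| = 0.57.
Compare to lambda = 1.5.
Since |beta| <= lambda, the coefficient is set to 0.

0.0000


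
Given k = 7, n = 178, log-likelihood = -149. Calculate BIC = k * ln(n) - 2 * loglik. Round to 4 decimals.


ln(178) = 5.181784.
k * ln(n) = 7 * 5.181784 = 36.272488.
-2L = 298.
BIC = 36.272488 + 298 = 334.272488, which rounds to 334.2725.

334.2725


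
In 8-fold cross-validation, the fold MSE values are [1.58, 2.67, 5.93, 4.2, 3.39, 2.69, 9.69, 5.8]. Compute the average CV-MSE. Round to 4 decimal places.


Sum of fold MSEs = 35.9500.
Average = 35.9500 / 8 = 4.4938.

4.4938


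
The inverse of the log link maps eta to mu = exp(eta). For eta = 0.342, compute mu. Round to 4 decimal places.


mu = exp(eta) = exp(0.342).
= 1.4078.

1.4078


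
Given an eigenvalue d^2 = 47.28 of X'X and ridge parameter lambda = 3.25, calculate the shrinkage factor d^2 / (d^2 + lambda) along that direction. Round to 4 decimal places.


Denominator = d^2 + lambda = 47.28 + 3.25 = 50.5300.
Shrinkage = 47.28 / 50.5300 = 0.9357.

0.9357


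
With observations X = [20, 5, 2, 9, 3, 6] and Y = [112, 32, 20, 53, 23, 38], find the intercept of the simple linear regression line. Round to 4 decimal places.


The slope is b1 = 5.1908.
Sample means are xbar = 7.5000 and ybar = 46.3333.
Intercept: b0 = 46.3333 - (5.1908)(7.5000) = 7.4023.

7.4023


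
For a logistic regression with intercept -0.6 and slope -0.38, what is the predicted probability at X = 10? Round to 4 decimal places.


Linear predictor: z = -0.6 + -0.38 * 10 = -4.4000.
P = 1/(1 + exp(4.4000)) = 1/(1 + 81.4509) = 0.0121.

0.0121


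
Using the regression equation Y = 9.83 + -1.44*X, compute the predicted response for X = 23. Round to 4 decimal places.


Predicted value:
Y = 9.83 + (-1.44)(23) = 9.83 + -33.1200 = -23.2900.

-23.2900


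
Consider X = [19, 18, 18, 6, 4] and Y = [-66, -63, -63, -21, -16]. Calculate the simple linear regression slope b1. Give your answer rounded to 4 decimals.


The sample means are xbar = 13.0000 and ybar = -45.8000.
Compute S_xx = 216.0000 and S_xy = -735.0000.
Slope b1 = S_xy / S_xx = -735.0000 / 216.0000 = -3.4028.

-3.4028


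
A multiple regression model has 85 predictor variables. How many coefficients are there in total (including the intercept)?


Each predictor gets one coefficient, plus one intercept.
Total parameters = 85 + 1 = 86.

86


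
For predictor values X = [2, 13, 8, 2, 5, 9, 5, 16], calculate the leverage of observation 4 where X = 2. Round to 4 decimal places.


Mean of X: xbar = 7.5000.
SXX = 178.0000.
For X = 2: h = 1/8 + (2 - 7.5000)^2/178.0000 = 0.2949.

0.2949


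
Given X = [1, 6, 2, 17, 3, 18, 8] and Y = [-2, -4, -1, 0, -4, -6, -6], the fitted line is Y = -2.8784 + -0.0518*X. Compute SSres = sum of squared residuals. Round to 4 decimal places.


Compute predicted values, then residuals = yi - yhat_i.
Residuals: [0.9302, -0.8108, 1.9820, 3.7590, -0.9662, -2.1892, -2.7072].
SSres = sum(residual^2) = 32.6361.

32.6361


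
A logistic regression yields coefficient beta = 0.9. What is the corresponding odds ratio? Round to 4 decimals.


Odds ratio = exp(beta) = exp(0.9).
= 2.4596.

2.4596


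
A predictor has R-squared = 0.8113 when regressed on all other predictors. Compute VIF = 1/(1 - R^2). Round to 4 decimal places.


Using VIF = 1/(1 - R^2_j):
1 - 0.8113 = 0.1887.
VIF = 5.2994.

5.2994


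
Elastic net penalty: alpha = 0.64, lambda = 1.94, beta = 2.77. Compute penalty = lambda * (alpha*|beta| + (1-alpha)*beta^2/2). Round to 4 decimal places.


alpha * |beta| = 0.64 * 2.77 = 1.7728.
(1-alpha) * beta^2/2 = 0.36 * 7.6729/2 = 1.3811.
Total = 1.94 * (1.7728 + 1.3811) = 6.1186.

6.1186


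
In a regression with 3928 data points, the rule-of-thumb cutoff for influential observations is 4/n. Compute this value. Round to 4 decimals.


Using the rule of thumb:
Threshold = 4 / 3928 = 0.0010.

0.0010


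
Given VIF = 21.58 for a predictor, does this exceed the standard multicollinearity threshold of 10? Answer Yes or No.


Check: VIF = 21.58 vs threshold = 10.
Since 21.58 >= 10, the answer is Yes.

Yes


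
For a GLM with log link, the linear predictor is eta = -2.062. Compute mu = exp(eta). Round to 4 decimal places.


mu = exp(eta) = exp(-2.062).
= 0.1272.

0.1272


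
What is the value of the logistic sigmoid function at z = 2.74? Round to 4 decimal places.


First, exp(-2.7400) = 0.0646.
Then sigma(z) = 1/(1 + 0.0646) = 0.9393.

0.9393


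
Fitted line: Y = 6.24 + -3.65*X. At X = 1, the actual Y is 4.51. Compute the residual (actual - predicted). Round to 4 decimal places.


Compute yhat = 6.24 + (-3.65)(1) = 2.5900.
Residual = actual - predicted = 4.51 - 2.5900 = 1.9200.

1.9200


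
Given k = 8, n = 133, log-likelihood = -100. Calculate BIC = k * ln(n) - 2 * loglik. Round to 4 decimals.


Compute k*ln(n) = 8*ln(133) = 8*4.890349 = 39.122792.
Then -2*loglik = 200.
BIC = 39.122792 + 200 = 239.122792, which rounds to 239.1228.

239.1228


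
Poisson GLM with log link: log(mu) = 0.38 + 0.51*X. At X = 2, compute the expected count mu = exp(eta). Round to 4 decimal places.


Compute eta = 0.38 + 0.51 * 2 = 1.4000.
Apply inverse link: mu = e^1.4000 = 4.0552.

4.0552


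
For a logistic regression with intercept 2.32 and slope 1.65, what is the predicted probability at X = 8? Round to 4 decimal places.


Linear predictor: z = 2.32 + 1.65 * 8 = 15.5200.
P = 1/(1 + exp(-15.5200)) = 1/(1 + 0.0000) = 1.0000.

1.0000


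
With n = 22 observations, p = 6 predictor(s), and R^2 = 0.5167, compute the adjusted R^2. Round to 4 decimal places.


Using the formula:
(1 - 0.5167) = 0.4833.
Multiply by 21/15: 0.4833 * 21 = 10.1493, then 10.1493 / 15 = 0.6766.
Adj R^2 = 1 - 0.6766 = 0.3234.

0.3234


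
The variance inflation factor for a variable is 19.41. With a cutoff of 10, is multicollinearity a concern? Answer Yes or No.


Compare VIF = 19.41 to the threshold of 10.
19.41 >= 10, so the answer is Yes.

Yes


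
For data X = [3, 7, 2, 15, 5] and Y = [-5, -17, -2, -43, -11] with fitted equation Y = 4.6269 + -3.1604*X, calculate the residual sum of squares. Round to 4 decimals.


Compute predicted values, then residuals = yi - yhat_i.
Residuals: [-0.1457, 0.4959, -0.3061, -0.2209, 0.1751].
SSres = sum(residual^2) = 0.4403.

0.4403


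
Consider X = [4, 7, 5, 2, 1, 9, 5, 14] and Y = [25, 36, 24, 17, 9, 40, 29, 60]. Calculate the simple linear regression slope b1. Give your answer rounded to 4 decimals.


Calculate xbar = 5.8750, ybar = 30.0000.
S_xx = 120.8750, S_xy = 450.0000.
Using b1 = S_xy / S_xx = 450.0000 / 120.8750, we get b1 = 3.7229.

3.7229


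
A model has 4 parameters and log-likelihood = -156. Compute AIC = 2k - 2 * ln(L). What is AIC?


Compute:
2k = 2*4 = 8.
-2*loglik = -2*(-156) = 312.
AIC = 8 + 312 = 320.

320


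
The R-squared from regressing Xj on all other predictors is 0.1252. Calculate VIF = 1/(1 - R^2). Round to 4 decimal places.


VIF = 1 / (1 - 0.1252).
= 1 / 0.8748 = 1.1431.

1.1431


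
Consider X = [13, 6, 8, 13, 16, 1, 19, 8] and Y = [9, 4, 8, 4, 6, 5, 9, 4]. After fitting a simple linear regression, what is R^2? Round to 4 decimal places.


Fit the OLS line: b0 = 4.0735, b1 = 0.1954.
SSres = 25.7899.
SStot = 34.8750.
R^2 = 1 - 25.7899/34.8750 = 0.2605.

0.2605


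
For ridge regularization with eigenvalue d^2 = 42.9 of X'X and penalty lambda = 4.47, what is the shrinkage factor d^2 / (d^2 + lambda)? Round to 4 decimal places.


Compute the denominator: 42.9 + 4.47 = 47.3700.
Shrinkage factor = 42.9 / 47.3700 = 0.9056.

0.9056


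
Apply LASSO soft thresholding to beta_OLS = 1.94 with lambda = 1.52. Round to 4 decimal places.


Check: |1.94| = 1.94 vs lambda = 1.52.
Since |beta| > lambda, coefficient = sign(beta)*(|beta| - lambda) = 0.4200.
Soft-thresholded coefficient = 0.4200.

0.4200


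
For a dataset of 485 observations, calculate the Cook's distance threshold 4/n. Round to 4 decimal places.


The threshold is 4/n.
4/485 = 0.0082.

0.0082


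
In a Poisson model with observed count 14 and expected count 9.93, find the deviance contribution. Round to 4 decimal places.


y/mu = 14/9.93 = 1.409869 (approx.), and ln(14/9.93) = 0.343497.
y * ln(y/mu) = 14 * 0.343497 = 4.808958.
y - mu = 4.07.
D = 2 * (4.808958 - 4.07) = 1.477916, which rounds to 1.4779.

1.4779


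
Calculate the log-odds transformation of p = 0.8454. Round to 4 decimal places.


1 - p = 0.1546.
p/(1-p) = 5.4683.
logit = ln(5.4683) = 1.6990.

1.6990


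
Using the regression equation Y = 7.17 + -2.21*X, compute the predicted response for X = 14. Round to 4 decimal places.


Substitute X = 14 into the equation:
Y = 7.17 + -2.21 * 14 = 7.17 + -30.9400 = -23.7700.

-23.7700


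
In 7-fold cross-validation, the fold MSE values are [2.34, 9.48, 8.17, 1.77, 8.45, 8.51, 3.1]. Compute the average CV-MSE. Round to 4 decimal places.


Add all fold MSEs: 41.8200.
Divide by k = 7: 41.8200/7 = 5.9743.

5.9743


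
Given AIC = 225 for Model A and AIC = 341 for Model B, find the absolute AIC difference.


Absolute difference = |225 - 341| = 116.
The model with lower AIC (A) is preferred.

116


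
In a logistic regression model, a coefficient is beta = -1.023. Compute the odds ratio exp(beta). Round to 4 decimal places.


The odds ratio is computed as:
OR = e^(-1.023) = 0.3595.

0.3595


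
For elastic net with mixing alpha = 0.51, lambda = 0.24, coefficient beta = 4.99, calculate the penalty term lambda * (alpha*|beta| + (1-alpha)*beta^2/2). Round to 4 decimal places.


alpha * |beta| = 0.51 * 4.99 = 2.5449.
(1-alpha) * beta^2/2 = 0.49 * 24.9001/2 = 6.1005.
Total = 0.24 * (2.5449 + 6.1005) = 2.0749.

2.0749


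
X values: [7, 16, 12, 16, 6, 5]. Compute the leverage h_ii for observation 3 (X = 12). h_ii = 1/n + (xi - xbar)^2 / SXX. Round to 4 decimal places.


n = 6, xbar = 10.3333.
SXX = sum((xi - xbar)^2) = 125.3333.
h = 1/6 + (12 - 10.3333)^2 / 125.3333 = 0.1888.

0.1888


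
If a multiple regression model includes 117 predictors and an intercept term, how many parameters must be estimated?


Including the intercept, the model has 117 predictor coefficients + 1 intercept.
Total = 118.

118


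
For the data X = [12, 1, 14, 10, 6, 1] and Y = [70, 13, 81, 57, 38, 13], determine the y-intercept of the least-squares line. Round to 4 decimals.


The slope is b1 = 5.1717.
Sample means are xbar = 7.3333 and ybar = 45.3333.
Intercept: b0 = 45.3333 - (5.1717)(7.3333) = 7.4077.

7.4077


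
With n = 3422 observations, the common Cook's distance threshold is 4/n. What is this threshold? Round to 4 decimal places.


Using the rule of thumb:
Threshold = 4 / 3422 = 0.0012.

0.0012


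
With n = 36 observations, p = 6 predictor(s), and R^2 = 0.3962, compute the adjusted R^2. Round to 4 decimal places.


Using the formula:
(1 - 0.3962) = 0.6038.
Multiply by 35/29: 0.6038 * 35 = 21.1330, then 21.1330 / 29 = 0.7287.
Adj R^2 = 1 - 0.7287 = 0.2713.

0.2713


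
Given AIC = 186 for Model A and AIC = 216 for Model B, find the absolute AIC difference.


Absolute difference = |186 - 216| = 30.
The model with lower AIC (A) is preferred.

30


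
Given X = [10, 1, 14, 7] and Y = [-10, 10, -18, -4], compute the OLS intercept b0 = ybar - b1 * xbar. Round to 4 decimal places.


The slope is b1 = -2.1556.
Sample means are xbar = 8.0000 and ybar = -5.5000.
Intercept: b0 = -5.5000 - (-2.1556)(8.0000) = 11.7444.

11.7444


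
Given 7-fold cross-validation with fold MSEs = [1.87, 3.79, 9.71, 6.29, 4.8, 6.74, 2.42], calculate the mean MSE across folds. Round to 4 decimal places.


Total MSE across folds = 35.6200.
CV-MSE = 35.6200/7 = 5.0886.

5.0886


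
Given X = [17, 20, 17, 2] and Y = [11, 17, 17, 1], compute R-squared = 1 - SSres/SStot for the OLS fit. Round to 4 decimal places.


After computing the OLS fit (b0=-0.8030, b1=0.8788):
SSres = 18.0909, SStot = 171.0000.
R^2 = 1 - 18.0909/171.0000 = 0.8942.

0.8942


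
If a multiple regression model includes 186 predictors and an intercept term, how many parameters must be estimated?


Total coefficients = number of predictors + 1 (for the intercept).
= 186 + 1 = 187.

187


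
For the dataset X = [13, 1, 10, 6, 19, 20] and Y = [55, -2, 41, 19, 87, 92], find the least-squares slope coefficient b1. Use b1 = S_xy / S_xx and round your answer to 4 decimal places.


First compute the means: xbar = 11.5000, ybar = 48.6667.
Then S_xx = sum((xi - xbar)^2) = 273.5000.
S_xy = sum((xi - xbar)(yi - ybar)) = 1372.0000.
b1 = S_xy / S_xx = 1372.0000 / 273.5000 = 5.0165.

5.0165


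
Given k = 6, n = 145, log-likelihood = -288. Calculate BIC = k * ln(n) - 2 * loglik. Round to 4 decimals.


ln(145) = 4.976734.
k * ln(n) = 6 * 4.976734 = 29.860404.
-2L = 576.
BIC = 29.860404 + 576 = 605.860404, which rounds to 605.8604.

605.8604


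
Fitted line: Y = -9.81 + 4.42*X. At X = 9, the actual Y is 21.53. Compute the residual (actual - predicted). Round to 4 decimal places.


Predicted = -9.81 + 4.42 * 9 = 29.9700.
Residual = 21.53 - 29.9700 = -8.4400.

-8.4400


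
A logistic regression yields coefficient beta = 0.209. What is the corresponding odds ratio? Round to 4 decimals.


Odds ratio = exp(beta) = exp(0.209).
= 1.2324.

1.2324


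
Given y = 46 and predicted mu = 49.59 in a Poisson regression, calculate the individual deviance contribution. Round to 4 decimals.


First: ln(46/49.59) = -0.075148.
Then: 46 * -0.075148 = -3.456808.
y - mu = 46 - 49.59 = -3.59.
D = 2(-3.456808 - -3.59) = 0.266384, which rounds to 0.2664.

0.2664


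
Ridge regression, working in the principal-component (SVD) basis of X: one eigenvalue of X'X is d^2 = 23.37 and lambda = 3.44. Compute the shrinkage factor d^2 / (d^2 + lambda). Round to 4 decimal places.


d^2 + lambda = 23.37 + 3.44 = 26.8100.
Shrinkage factor = 23.37/26.8100 = 0.8717.

0.8717


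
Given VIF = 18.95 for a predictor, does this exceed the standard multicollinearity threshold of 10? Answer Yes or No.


Compare VIF = 18.95 to the threshold of 10.
18.95 >= 10, so the answer is Yes.

Yes


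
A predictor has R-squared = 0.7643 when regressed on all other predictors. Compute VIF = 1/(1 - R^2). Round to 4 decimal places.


Using VIF = 1/(1 - R^2_j):
1 - 0.7643 = 0.2357.
VIF = 4.2427.

4.2427


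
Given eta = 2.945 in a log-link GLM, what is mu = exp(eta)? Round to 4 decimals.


mu = exp(eta) = exp(2.945).
= 19.0107.

19.0107


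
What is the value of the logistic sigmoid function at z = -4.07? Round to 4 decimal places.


exp(4.0700) = 58.5570.
1 + exp(-z) = 59.5570.
sigmoid = 1/59.5570 = 0.0168.

0.0168


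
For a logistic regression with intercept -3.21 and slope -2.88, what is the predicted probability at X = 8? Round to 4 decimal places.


z = -3.21 + -2.88 * 8 = -26.2500.
Sigmoid: P = 1 / (1 + exp(26.2500)) = 0.0000.

0.0000


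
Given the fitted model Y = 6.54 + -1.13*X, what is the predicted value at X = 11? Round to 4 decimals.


Predicted value:
Y = 6.54 + (-1.13)(11) = 6.54 + -12.4300 = -5.8900.

-5.8900


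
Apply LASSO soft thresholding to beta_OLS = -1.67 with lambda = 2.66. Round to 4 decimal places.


Absolute value: |-1.67| = 1.67.
Compare to lambda = 2.66.
Since |beta| <= lambda, the coefficient is set to 0.

0.0000


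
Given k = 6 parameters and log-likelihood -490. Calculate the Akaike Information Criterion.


AIC = 2k - 2*loglik = 2(6) - 2(-490).
= 12 + 980 = 992.

992


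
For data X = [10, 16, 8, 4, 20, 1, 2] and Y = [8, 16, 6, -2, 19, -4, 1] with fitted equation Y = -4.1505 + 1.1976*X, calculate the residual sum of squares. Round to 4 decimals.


Predicted values from Y = -4.1505 + 1.1976*X.
Residuals: [0.1745, 0.9889, 0.5697, -2.6399, -0.8015, -1.0471, 2.7553].
SSres = 17.6325.

17.6325


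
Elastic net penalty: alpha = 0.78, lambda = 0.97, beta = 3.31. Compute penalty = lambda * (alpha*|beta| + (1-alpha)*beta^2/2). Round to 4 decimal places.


alpha * |beta| = 0.78 * 3.31 = 2.5818.
(1-alpha) * beta^2/2 = 0.22 * 10.9561/2 = 1.2052.
Total = 0.97 * (2.5818 + 1.2052) = 3.6734.

3.6734


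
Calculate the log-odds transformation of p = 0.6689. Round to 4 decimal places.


1 - p = 0.3311.
p/(1-p) = 2.0202.
logit = ln(2.0202) = 0.7032.

0.7032


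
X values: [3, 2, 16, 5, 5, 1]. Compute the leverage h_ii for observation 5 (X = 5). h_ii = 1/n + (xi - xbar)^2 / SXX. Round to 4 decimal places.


Compute xbar = 5.3333 with n = 6 observations.
SXX = 149.3333.
Leverage = 1/6 + (5 - 5.3333)^2/149.3333 = 0.1674.

0.1674


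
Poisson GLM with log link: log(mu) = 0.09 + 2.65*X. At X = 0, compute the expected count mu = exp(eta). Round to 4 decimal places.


Linear predictor: eta = 0.09 + (2.65)(0) = 0.0900.
Expected count: mu = exp(0.0900) = 1.0942.

1.0942


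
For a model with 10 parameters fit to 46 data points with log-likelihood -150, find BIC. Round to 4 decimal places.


Compute k*ln(n) = 10*ln(46) = 10*3.828641 = 38.286410.
Then -2*loglik = 300.
BIC = 38.286410 + 300 = 338.286410, which rounds to 338.2864.

338.2864


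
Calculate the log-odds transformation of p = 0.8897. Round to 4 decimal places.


Compute the odds: 0.8897/0.1103 = 8.0662.
Take the natural log: ln(8.0662) = 2.0877.

2.0877


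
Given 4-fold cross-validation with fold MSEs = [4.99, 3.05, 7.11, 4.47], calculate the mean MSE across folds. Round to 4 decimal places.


Total MSE across folds = 19.6200.
CV-MSE = 19.6200/4 = 4.9050.

4.9050


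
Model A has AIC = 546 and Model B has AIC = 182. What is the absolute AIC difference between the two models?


Compute |546 - 182| = 364.
Model B has the smaller AIC.

364


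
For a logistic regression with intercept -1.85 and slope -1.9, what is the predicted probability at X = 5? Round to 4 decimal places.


z = -1.85 + -1.9 * 5 = -11.3500.
Sigmoid: P = 1 / (1 + exp(11.3500)) = 0.0000.

0.0000


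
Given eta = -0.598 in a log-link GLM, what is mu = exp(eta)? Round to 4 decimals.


Apply the inverse link:
mu = e^-0.598 = 0.5499.

0.5499


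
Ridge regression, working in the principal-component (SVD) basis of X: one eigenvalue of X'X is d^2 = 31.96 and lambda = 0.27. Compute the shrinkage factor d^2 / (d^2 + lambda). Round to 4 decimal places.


Compute the denominator: 31.96 + 0.27 = 32.2300.
Shrinkage factor = 31.96 / 32.2300 = 0.9916.

0.9916


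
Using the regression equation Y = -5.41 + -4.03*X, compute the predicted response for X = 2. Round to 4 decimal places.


Plug X = 2 into Y = -5.41 + -4.03*X:
Y = -5.41 + -8.0600 = -13.4700.

-13.4700


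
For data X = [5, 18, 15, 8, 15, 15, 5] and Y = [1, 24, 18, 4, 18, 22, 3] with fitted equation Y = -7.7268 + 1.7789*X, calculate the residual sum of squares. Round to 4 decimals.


Predicted values from Y = -7.7268 + 1.7789*X.
Residuals: [-0.1677, -0.2934, -0.9567, -2.5044, -0.9567, 3.0433, 1.8323].
SSres = 20.8358.

20.8358


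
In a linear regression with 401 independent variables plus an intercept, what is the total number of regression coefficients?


Each predictor gets one coefficient, plus one intercept.
Total parameters = 401 + 1 = 402.

402
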